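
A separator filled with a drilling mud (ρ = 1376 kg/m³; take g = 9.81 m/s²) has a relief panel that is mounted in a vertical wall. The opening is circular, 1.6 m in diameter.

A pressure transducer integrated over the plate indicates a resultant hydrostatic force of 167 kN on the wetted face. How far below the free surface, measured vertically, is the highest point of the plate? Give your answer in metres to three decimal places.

d_top ≈ 5.353 m

γ = ρg = 1376 × 9.81 / 1000 = 13.49856 kN/m³.
A = π(0.8)² = 2.01062 m².
From F = γ·h_c·A, the centroid depth is h_c = 167/(13.49856 × 2.01062) = 6.15317 m.
The centroid is at the centre, 0.8 m below the top of the plate, so the highest point sits at h_top = 6.15317 − 0.8 = 5.35317 m below the surface.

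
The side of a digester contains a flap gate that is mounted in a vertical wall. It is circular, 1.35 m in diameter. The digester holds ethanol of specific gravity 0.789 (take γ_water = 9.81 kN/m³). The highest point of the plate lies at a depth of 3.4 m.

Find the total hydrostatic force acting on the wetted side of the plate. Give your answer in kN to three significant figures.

F ≈ 45.1 kN

γ = 0.789 × 9.81 = 7.74009 kN/m³.
The centroid is at the centre, 0.675 m below the top of the plate, so the centroid depth is h_c = 3.4 + 0.675 = 4.075 m.
A = π(0.675)² = 1.43139 m².
Resultant F = γ·h_c·A = 7.74009 × 4.075 × 1.43139 = 45.1473 kN.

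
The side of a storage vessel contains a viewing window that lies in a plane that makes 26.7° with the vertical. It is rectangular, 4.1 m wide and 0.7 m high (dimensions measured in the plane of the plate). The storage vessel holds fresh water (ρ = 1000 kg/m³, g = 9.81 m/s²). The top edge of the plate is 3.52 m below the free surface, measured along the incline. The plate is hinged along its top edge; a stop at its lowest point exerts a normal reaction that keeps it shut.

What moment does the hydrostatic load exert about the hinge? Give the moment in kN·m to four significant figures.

M ≈ 35.10 kN·m

γ = ρg = 1000 × 9.81 = 9810 N/m³ = 9.81 kN/m³.
The plate makes 26.7° with the vertical, i.e. θ = 90° − 26.7° = 63.3° to the horizontal. Measuring y along the incline from the free-surface line, vertical depth h = y·sinθ with sinθ = 0.893371.
The centroid lies 0.7/2 = 0.35 m below the top edge, so y_c = 3.52 + 0.35 = 3.87 m and h_c = 3.87 × 0.893371 = 3.45735 m.
A = 4.1 × 0.7 = 2.87 m².
Resultant F = γ·h_c·A = 9.81 × 3.45735 × 2.87 = 97.3407 kN.
I_c = b·h³/12 = 4.1 × 0.7³/12 = 0.117192 m⁴.
Centre of pressure: y_p = y_c + I_c/(y_c·A) = 3.87 + 0.117192/(3.87 × 2.87) = 3.87 + 0.0105513 = 3.88055 m along the plane.
The resultant acts 0.35 + 0.0105513 = 0.360551 m (along the plate) below the hinge at the top edge, so the moment about the hinge is M = F × 0.360551 = 97.3407 × 0.360551 = 35.0963 kN·m.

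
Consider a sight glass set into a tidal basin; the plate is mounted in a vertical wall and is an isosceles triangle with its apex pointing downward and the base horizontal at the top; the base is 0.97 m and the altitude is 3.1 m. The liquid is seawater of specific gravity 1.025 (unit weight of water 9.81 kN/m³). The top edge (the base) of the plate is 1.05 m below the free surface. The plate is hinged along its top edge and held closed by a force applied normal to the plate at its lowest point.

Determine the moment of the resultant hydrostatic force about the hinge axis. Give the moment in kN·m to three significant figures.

M ≈ 40.6 kN·m

γ = 1.025 × 9.81 = 10.05525 kN/m³.
With the apex down, the centroid sits h/3 = 3.1/3 = 1.03333 m below the base (the top edge), so the centroid depth is h_c = 1.05 + 1.03333 = 2.08333 m.
A = ½ × 0.97 × 3.1 = 1.5035 m².
Resultant F = γ·h_c·A = 10.05525 × 2.08333 × 1.5035 = 31.4959 kN.
I_c = b·h³/36 = 0.97 × 3.1³/36 = 0.802702 m⁴.
Centre of pressure: y_p = y_c + I_c/(y_c·A) = 2.08333 + 0.802702/(2.08333 × 1.5035) = 2.08333 + 0.256267 = 2.3396 m along the plane.
The resultant acts 1.03333 + 0.256267 = 1.2896 m (along the plate) below the hinge at the top edge, so the moment about the hinge is M = F × 1.2896 = 31.4959 × 1.2896 = 40.6171 kN·m.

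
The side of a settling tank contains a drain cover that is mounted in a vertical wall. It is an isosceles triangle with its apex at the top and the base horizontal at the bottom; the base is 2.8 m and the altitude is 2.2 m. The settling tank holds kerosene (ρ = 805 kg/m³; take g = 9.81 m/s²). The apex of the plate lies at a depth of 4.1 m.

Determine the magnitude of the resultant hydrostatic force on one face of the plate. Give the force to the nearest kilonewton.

F ≈ 135 kN

γ = ρg = 805 × 9.81 / 1000 = 7.89705 kN/m³.
With the apex up, the centroid sits 2h/3 = 2 × 2.2/3 = 1.46667 m below the apex, so the centroid depth is h_c = 4.1 + 1.46667 = 5.56667 m.
A = ½ × 2.8 × 2.2 = 3.08 m².
Resultant F = γ·h_c·A = 7.89705 × 5.56667 × 3.08 = 135.398 kN.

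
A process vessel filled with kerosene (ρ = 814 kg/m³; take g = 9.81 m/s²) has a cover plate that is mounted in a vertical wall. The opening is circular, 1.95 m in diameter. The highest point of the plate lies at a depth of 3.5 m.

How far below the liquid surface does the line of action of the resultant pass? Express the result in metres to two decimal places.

h_p = 4.53 m

γ = ρg = 814 × 9.81 / 1000 = 7.98534 kN/m³.
The centroid is at the centre, 0.975 m below the top of the plate, so the centroid depth is h_c = 3.5 + 0.975 = 4.475 m.
A = π(0.975)² = 2.98648 m².
Resultant F = γ·h_c·A = 7.98534 × 4.475 × 2.98648 = 106.72 kN.
I_c = πr⁴/4 = π × 0.975⁴/4 = 0.709755 m⁴.
Centre of pressure: y_p = y_c + I_c/(y_c·A) = 4.475 + 0.709755/(4.475 × 2.98648) = 4.475 + 0.0531075 = 4.52811 m along the plane.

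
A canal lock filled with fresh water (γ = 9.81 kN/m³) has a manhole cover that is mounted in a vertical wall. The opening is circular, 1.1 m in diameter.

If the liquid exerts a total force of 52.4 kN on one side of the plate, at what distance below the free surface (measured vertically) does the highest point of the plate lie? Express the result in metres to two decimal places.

γ = 9.81 kN/m³.
A = π(0.55)² = 0.950332 m².
From F = γ·h_c·A, the centroid depth is h_c = 52.4/(9.81 × 0.950332) = 5.62065 m.
The centroid is at the centre, 0.55 m below the top of the plate, so the highest point sits at h_top = 5.62065 − 0.55 = 5.07065 m below the surface.

d_top ≈ 5.07 m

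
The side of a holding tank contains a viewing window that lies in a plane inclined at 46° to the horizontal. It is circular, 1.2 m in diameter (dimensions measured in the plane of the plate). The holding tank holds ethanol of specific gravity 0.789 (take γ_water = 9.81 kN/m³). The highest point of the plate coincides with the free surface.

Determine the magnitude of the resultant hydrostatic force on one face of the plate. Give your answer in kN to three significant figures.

F ≈ 3.78 kN

γ = 0.789 × 9.81 = 7.74009 kN/m³.
Let θ = 46° be the plate's angle to the horizontal; measure y along the incline from where the plane meets the free surface. Vertical depth h = y·sinθ with sinθ = 0.719340.
The centroid is at the centre, 0.6 m below the top of the plate, so y_c = 0.6 m and h_c = 0.6 × 0.719340 = 0.431604 m.
A = π(0.6)² = 1.13097 m².
Resultant F = γ·h_c·A = 7.74009 × 0.431604 × 1.13097 = 3.77818 kN.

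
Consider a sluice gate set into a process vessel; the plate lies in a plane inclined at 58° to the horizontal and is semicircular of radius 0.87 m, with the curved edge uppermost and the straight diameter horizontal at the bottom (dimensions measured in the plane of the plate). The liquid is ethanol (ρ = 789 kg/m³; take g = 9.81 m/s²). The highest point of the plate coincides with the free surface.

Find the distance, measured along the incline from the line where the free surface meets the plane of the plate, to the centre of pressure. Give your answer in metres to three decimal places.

y_p = 0.606 m

γ = ρg = 789 × 9.81 / 1000 = 7.74009 kN/m³.
Let θ = 58° be the plate's angle to the horizontal; measure y along the incline from where the plane meets the free surface. Vertical depth h = y·sinθ with sinθ = 0.848048.
The centroid lies 4r/(3π) = 0.369239 m above the diameter, so r − 4r/(3π) = 0.87 − 0.369239 = 0.500761 m below the topmost point, so y_c = 0.500761 m and h_c = 0.500761 × 0.848048 = 0.424669 m.
A = πr²/2 = π × 0.87²/2 = 1.18894 m².
Resultant F = γ·h_c·A = 7.74009 × 0.424669 × 1.18894 = 3.90802 kN.
I_c = (π/8 − 8/(9π))·r⁴ = 0.109757 × 0.87⁴ = 0.0628795 m⁴.
Centre of pressure: y_p = y_c + I_c/(y_c·A) = 0.500761 + 0.0628795/(0.500761 × 1.18894) = 0.500761 + 0.105613 = 0.606374 m along the plane.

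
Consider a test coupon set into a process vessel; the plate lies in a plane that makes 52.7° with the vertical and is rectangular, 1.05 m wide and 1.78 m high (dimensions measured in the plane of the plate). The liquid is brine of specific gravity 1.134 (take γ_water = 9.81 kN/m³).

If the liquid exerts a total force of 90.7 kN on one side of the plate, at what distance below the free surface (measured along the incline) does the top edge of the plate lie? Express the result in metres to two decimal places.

γ = 1.134 × 9.81 = 11.12454 kN/m³.
A = 1.05 × 1.78 = 1.869 m².
From F = γ·h_c·A, the centroid depth is h_c = 90.7/(11.12454 × 1.869) = 4.3623 m.
The plate makes 52.7° with the vertical, i.e. θ = 90° − 52.7° = 37.3° to the horizontal. Measuring y along the incline from the free-surface line, vertical depth h = y·sinθ with sinθ = 0.605988.
Along the incline, y_c = h_c/sinθ = 4.3623/0.605988 = 7.19866 m.
The centroid lies 1.78/2 = 0.89 m below the top edge, so the top edge sits at y_top = 7.19866 − 0.89 = 6.30866 m along the incline.

y_top ≈ 6.31 m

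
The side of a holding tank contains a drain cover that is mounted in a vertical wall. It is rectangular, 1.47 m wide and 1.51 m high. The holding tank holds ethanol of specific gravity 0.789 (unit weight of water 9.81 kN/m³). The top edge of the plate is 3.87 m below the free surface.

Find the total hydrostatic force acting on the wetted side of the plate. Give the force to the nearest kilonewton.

γ = 0.789 × 9.81 = 7.74009 kN/m³.
The centroid lies 1.51/2 = 0.755 m below the top edge, so the centroid depth is h_c = 3.87 + 0.755 = 4.625 m.
A = 1.47 × 1.51 = 2.2197 m².
Resultant F = γ·h_c·A = 7.74009 × 4.625 × 2.2197 = 79.4606 kN.

F ≈ 79 kN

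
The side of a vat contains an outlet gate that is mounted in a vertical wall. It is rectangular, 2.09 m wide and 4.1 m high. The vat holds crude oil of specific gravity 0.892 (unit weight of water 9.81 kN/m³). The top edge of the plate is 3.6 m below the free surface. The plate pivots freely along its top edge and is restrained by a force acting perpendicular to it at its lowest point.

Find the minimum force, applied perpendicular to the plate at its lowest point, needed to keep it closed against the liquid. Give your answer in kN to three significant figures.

γ = 0.892 × 9.81 = 8.75052 kN/m³.
The centroid lies 4.1/2 = 2.05 m below the top edge, so the centroid depth is h_c = 3.6 + 2.05 = 5.65 m.
A = 2.09 × 4.1 = 8.569 m².
Resultant F = γ·h_c·A = 8.75052 × 5.65 × 8.569 = 423.655 kN.
I_c = b·h³/12 = 2.09 × 4.1³/12 = 12.0037 m⁴.
Centre of pressure: y_p = y_c + I_c/(y_c·A) = 5.65 + 12.0037/(5.65 × 8.569) = 5.65 + 0.247934 = 5.89793 m along the plane.
The resultant acts 2.05 + 0.247934 = 2.29793 m (along the plate) below the hinge at the top edge, so the moment about the hinge is M = F × 2.29793 = 423.655 × 2.29793 = 973.53 kN·m.
A normal force at the bottom, 4.1 m from the hinge, must supply this moment: P = 973.53/4.1 = 237.446 kN.

P ≈ 237 kN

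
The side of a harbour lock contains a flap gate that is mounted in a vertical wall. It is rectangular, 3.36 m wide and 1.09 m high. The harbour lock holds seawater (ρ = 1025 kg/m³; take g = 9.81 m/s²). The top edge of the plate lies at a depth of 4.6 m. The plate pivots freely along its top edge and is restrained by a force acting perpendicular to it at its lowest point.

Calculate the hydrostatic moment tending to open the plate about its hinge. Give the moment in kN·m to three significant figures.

M ≈ 107 kN·m

γ = ρg = 1025 × 9.81 / 1000 = 10.05525 kN/m³.
The centroid lies 1.09/2 = 0.545 m below the top edge, so the centroid depth is h_c = 4.6 + 0.545 = 5.145 m.
A = 3.36 × 1.09 = 3.6624 m².
Resultant F = γ·h_c·A = 10.05525 × 5.145 × 3.6624 = 189.472 kN.
I_c = b·h³/12 = 3.36 × 1.09³/12 = 0.362608 m⁴.
Centre of pressure: y_p = y_c + I_c/(y_c·A) = 5.145 + 0.362608/(5.145 × 3.6624) = 5.145 + 0.0192436 = 5.16424 m along the plane.
The resultant acts 0.545 + 0.0192436 = 0.564244 m (along the plate) below the hinge at the top edge, so the moment about the hinge is M = F × 0.564244 = 189.472 × 0.564244 = 106.908 kN·m.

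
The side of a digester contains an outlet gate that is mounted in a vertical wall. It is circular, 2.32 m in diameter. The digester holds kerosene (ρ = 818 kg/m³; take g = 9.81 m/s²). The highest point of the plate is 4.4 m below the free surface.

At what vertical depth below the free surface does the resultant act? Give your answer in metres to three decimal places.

h_p = 5.621 m

γ = ρg = 818 × 9.81 / 1000 = 8.02458 kN/m³.
The centroid is at the centre, 1.16 m below the top of the plate, so the centroid depth is h_c = 4.4 + 1.16 = 5.56 m.
A = π(1.16)² = 4.22733 m².
Resultant F = γ·h_c·A = 8.02458 × 5.56 × 4.22733 = 188.609 kN.
I_c = πr⁴/4 = π × 1.16⁴/4 = 1.42207 m⁴.
Centre of pressure: y_p = y_c + I_c/(y_c·A) = 5.56 + 1.42207/(5.56 × 4.22733) = 5.56 + 0.0605034 = 5.6205 m along the plane.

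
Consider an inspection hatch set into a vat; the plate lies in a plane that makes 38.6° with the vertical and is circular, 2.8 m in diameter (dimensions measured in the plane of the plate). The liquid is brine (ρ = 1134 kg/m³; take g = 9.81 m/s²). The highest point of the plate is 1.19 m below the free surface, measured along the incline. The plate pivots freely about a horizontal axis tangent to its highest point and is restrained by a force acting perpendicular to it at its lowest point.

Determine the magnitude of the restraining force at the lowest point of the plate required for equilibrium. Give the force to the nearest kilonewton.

γ = ρg = 1134 × 9.81 / 1000 = 11.12454 kN/m³.
The plate makes 38.6° with the vertical, i.e. θ = 90° − 38.6° = 51.4° to the horizontal. Measuring y along the incline from the free-surface line, vertical depth h = y·sinθ with sinθ = 0.781520.
The centroid is at the centre, 1.4 m below the top of the plate, so y_c = 1.19 + 1.4 = 2.59 m and h_c = 2.59 × 0.781520 = 2.02414 m.
A = π(1.4)² = 6.15752 m².
Resultant F = γ·h_c·A = 11.12454 × 2.02414 × 6.15752 = 138.653 kN.
I_c = πr⁴/4 = π × 1.4⁴/4 = 3.01719 m⁴.
Centre of pressure: y_p = y_c + I_c/(y_c·A) = 2.59 + 3.01719/(2.59 × 6.15752) = 2.59 + 0.18919 = 2.77919 m along the plane.
The resultant acts 1.4 + 0.18919 = 1.58919 m (along the plate) below the hinge at the top edge, so the moment about the hinge is M = F × 1.58919 = 138.653 × 1.58919 = 220.346 kN·m.
A normal force at the bottom, 2.8 m from the hinge, must supply this moment: P = 220.346/2.8 = 78.695 kN.

P ≈ 79 kN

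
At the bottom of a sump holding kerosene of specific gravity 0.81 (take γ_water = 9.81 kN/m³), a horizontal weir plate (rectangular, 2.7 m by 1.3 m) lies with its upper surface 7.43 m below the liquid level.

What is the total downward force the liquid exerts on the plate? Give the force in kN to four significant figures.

F ≈ 207.2 kN

γ = 0.81 × 9.81 = 7.9461 kN/m³.
The plate is horizontal, so pressure is uniform at p = γ·h = 7.9461 × 7.43 = 59.0395 kN/m².
A = 2.7 × 1.3 = 3.51 m².
F = p·A = 59.0395 × 3.51 = 207.229 kN.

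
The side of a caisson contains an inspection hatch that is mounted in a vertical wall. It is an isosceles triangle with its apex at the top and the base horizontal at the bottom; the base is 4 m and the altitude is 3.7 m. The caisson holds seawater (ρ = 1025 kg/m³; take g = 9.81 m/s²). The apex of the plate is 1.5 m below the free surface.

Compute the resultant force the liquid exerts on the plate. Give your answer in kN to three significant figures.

γ = ρg = 1025 × 9.81 / 1000 = 10.05525 kN/m³.
With the apex up, the centroid sits 2h/3 = 2 × 3.7/3 = 2.46667 m below the apex, so the centroid depth is h_c = 1.5 + 2.46667 = 3.96667 m.
A = ½ × 4 × 3.7 = 7.4 m².
Resultant F = γ·h_c·A = 10.05525 × 3.96667 × 7.4 = 295.155 kN.

F ≈ 295 kN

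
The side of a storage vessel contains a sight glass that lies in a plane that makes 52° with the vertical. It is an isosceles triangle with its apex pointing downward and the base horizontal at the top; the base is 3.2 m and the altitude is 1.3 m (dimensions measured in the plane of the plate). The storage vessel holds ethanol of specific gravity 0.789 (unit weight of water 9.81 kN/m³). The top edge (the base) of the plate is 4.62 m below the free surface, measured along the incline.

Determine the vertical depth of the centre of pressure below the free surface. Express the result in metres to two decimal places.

h_p = 3.12 m

γ = 0.789 × 9.81 = 7.74009 kN/m³.
The plate makes 52° with the vertical, i.e. θ = 90° − 52° = 38° to the horizontal. Measuring y along the incline from the free-surface line, vertical depth h = y·sinθ with sinθ = 0.615661.
With the apex down, the centroid sits h/3 = 1.3/3 = 0.433333 m below the base (the top edge), so y_c = 4.62 + 0.433333 = 5.05333 m and h_c = 5.05333 × 0.615661 = 3.11114 m.
A = ½ × 3.2 × 1.3 = 2.08 m².
Resultant F = γ·h_c·A = 7.74009 × 3.11114 × 2.08 = 50.0874 kN.
I_c = b·h³/36 = 3.2 × 1.3³/36 = 0.195289 m⁴.
Centre of pressure: y_p = y_c + I_c/(y_c·A) = 5.05333 + 0.195289/(5.05333 × 2.08) = 5.05333 + 0.0185796 = 5.07191 m along the plane.
Vertically, h_p = y_p·sinθ = 5.07191 × 0.615661 = 3.12258 m.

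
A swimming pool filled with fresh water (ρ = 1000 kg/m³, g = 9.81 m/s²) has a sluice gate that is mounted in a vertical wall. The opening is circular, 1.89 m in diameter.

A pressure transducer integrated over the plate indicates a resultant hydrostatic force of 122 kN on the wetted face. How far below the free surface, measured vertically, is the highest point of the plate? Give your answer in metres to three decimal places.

d_top ≈ 3.488 m

γ = ρg = 1000 × 9.81 = 9810 N/m³ = 9.81 kN/m³.
A = π(0.945)² = 2.80552 m².
From F = γ·h_c·A, the centroid depth is h_c = 122/(9.81 × 2.80552) = 4.43279 m.
The centroid is at the centre, 0.945 m below the top of the plate, so the highest point sits at h_top = 4.43279 − 0.945 = 3.48779 m below the surface.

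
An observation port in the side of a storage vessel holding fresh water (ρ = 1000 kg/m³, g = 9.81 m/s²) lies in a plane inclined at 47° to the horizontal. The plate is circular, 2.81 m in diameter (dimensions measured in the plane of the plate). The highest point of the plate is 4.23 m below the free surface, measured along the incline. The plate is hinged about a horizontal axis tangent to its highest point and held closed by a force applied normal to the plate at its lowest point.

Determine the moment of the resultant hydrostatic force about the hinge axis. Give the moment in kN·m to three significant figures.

M ≈ 374 kN·m

γ = ρg = 1000 × 9.81 = 9810 N/m³ = 9.81 kN/m³.
Let θ = 47° be the plate's angle to the horizontal; measure y along the incline from where the plane meets the free surface. Vertical depth h = y·sinθ with sinθ = 0.731354.
The centroid is at the centre, 1.405 m below the top of the plate, so y_c = 4.23 + 1.405 = 5.635 m and h_c = 5.635 × 0.731354 = 4.12118 m.
A = π(1.405)² = 6.20158 m².
Resultant F = γ·h_c·A = 9.81 × 4.12118 × 6.20158 = 250.722 kN.
I_c = πr⁴/4 = π × 1.405⁴/4 = 3.06052 m⁴.
Centre of pressure: y_p = y_c + I_c/(y_c·A) = 5.635 + 3.06052/(5.635 × 6.20158) = 5.635 + 0.0875788 = 5.72258 m along the plane.
The resultant acts 1.405 + 0.0875788 = 1.49258 m (along the plate) below the hinge at the top edge, so the moment about the hinge is M = F × 1.49258 = 250.722 × 1.49258 = 374.223 kN·m.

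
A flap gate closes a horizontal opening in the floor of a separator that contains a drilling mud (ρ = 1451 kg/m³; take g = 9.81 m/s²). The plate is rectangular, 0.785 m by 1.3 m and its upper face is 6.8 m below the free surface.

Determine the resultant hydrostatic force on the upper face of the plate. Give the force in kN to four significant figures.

γ = ρg = 1451 × 9.81 / 1000 = 14.23431 kN/m³.
The plate is horizontal, so pressure is uniform at p = γ·h = 14.23431 × 6.8 = 96.7933 kN/m².
A = 0.785 × 1.3 = 1.0205 m².
F = p·A = 96.7933 × 1.0205 = 98.7776 kN.

F ≈ 98.78 kN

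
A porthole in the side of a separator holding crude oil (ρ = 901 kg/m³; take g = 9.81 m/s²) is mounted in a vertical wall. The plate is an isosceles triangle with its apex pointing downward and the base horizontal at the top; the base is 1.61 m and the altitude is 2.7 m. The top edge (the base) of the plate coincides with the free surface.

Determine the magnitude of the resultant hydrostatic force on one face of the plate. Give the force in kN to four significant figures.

F ≈ 17.29 kN

γ = ρg = 901 × 9.81 / 1000 = 8.83881 kN/m³.
With the apex down, the centroid sits h/3 = 2.7/3 = 0.9 m below the base (the top edge), so the centroid depth is h_c = 0.9 m.
A = ½ × 1.61 × 2.7 = 2.1735 m².
Resultant F = γ·h_c·A = 8.83881 × 0.9 × 2.1735 = 17.29 kN.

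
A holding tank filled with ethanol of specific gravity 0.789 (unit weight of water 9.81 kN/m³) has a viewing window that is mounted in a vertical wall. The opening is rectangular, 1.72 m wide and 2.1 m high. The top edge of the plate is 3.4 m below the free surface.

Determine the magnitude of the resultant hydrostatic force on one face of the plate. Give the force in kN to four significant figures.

γ = 0.789 × 9.81 = 7.74009 kN/m³.
The centroid lies 2.1/2 = 1.05 m below the top edge, so the centroid depth is h_c = 3.4 + 1.05 = 4.45 m.
A = 1.72 × 2.1 = 3.612 m².
Resultant F = γ·h_c·A = 7.74009 × 4.45 × 3.612 = 124.41 kN.

F ≈ 124.4 kN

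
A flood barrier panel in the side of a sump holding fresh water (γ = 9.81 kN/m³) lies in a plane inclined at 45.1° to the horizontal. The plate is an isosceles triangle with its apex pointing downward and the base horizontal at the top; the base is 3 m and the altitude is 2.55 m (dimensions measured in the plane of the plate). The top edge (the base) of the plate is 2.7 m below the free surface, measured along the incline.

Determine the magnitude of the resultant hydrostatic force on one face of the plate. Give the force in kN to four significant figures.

F ≈ 94.36 kN

γ = 9.81 kN/m³.
Let θ = 45.1° be the plate's angle to the horizontal; measure y along the incline from where the plane meets the free surface. Vertical depth h = y·sinθ with sinθ = 0.708340.
With the apex down, the centroid sits h/3 = 2.55/3 = 0.85 m below the base (the top edge), so y_c = 2.7 + 0.85 = 3.55 m and h_c = 3.55 × 0.708340 = 2.51461 m.
A = ½ × 3 × 2.55 = 3.825 m².
Resultant F = γ·h_c·A = 9.81 × 2.51461 × 3.825 = 94.3563 kN.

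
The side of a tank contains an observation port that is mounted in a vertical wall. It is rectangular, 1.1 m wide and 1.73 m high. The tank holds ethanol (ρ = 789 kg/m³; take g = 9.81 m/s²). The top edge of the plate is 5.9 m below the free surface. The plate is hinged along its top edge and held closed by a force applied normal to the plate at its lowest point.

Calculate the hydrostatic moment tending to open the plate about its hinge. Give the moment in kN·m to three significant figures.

γ = ρg = 789 × 9.81 / 1000 = 7.74009 kN/m³.
The centroid lies 1.73/2 = 0.865 m below the top edge, so the centroid depth is h_c = 5.9 + 0.865 = 6.765 m.
A = 1.1 × 1.73 = 1.903 m².
Resultant F = γ·h_c·A = 7.74009 × 6.765 × 1.903 = 99.6443 kN.
I_c = b·h³/12 = 1.1 × 1.73³/12 = 0.474624 m⁴.
Centre of pressure: y_p = y_c + I_c/(y_c·A) = 6.765 + 0.474624/(6.765 × 1.903) = 6.765 + 0.0368675 = 6.80187 m along the plane.
The resultant acts 0.865 + 0.0368675 = 0.901868 m (along the plate) below the hinge at the top edge, so the moment about the hinge is M = F × 0.901868 = 99.6443 × 0.901868 = 89.866 kN·m.

M ≈ 89.9 kN·m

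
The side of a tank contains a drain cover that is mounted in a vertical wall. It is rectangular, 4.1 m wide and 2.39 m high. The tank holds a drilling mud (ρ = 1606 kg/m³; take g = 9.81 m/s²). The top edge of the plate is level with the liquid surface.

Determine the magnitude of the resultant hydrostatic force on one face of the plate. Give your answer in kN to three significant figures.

F ≈ 184 kN

γ = ρg = 1606 × 9.81 / 1000 = 15.75486 kN/m³.
The centroid lies 2.39/2 = 1.195 m below the top edge, so the centroid depth is h_c = 1.195 m.
A = 4.1 × 2.39 = 9.799 m².
Resultant F = γ·h_c·A = 15.75486 × 1.195 × 9.799 = 184.486 kN.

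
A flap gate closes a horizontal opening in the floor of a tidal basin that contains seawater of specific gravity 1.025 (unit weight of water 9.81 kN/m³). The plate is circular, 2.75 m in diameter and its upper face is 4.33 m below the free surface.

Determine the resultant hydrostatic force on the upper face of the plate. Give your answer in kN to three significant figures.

F ≈ 259 kN

γ = 1.025 × 9.81 = 10.05525 kN/m³.
The plate is horizontal, so pressure is uniform at p = γ·h = 10.05525 × 4.33 = 43.5392 kN/m².
A = π(1.375)² = 5.93957 m².
F = p·A = 43.5392 × 5.93957 = 258.604 kN.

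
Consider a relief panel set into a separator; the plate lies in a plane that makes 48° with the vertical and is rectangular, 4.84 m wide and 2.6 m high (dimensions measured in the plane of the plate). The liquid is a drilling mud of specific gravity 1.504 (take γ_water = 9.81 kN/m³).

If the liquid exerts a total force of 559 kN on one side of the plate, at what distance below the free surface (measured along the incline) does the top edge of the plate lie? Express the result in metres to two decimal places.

y_top ≈ 3.20 m

γ = 1.504 × 9.81 = 14.75424 kN/m³.
A = 4.84 × 2.6 = 12.584 m².
From F = γ·h_c·A, the centroid depth is h_c = 559/(14.75424 × 12.584) = 3.01076 m.
The plate makes 48° with the vertical, i.e. θ = 90° − 48° = 42° to the horizontal. Measuring y along the incline from the free-surface line, vertical depth h = y·sinθ with sinθ = 0.669131.
Along the incline, y_c = h_c/sinθ = 3.01076/0.669131 = 4.49951 m.
The centroid lies 2.6/2 = 1.3 m below the top edge, so the top edge sits at y_top = 4.49951 − 1.3 = 3.19951 m along the incline.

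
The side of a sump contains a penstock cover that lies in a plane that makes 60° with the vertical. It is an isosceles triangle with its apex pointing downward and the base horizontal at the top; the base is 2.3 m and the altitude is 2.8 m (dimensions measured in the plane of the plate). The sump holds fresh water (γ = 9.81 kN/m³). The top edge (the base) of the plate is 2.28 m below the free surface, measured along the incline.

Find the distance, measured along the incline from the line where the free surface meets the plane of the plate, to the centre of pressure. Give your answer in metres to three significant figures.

γ = 9.81 kN/m³.
The plate makes 60° with the vertical, i.e. θ = 90° − 60° = 30° to the horizontal. Measuring y along the incline from the free-surface line, vertical depth h = y·sinθ with sinθ = 0.500000.
With the apex down, the centroid sits h/3 = 2.8/3 = 0.933333 m below the base (the top edge), so y_c = 2.28 + 0.933333 = 3.21333 m and h_c = 3.21333 × 0.500000 = 1.60667 m.
A = ½ × 2.3 × 2.8 = 3.22 m².
Resultant F = γ·h_c·A = 9.81 × 1.60667 × 3.22 = 50.7518 kN.
I_c = b·h³/36 = 2.3 × 2.8³/36 = 1.40249 m⁴.
Centre of pressure: y_p = y_c + I_c/(y_c·A) = 3.21333 + 1.40249/(3.21333 × 3.22) = 3.21333 + 0.135547 = 3.34888 m along the plane.

y_p = 3.35 m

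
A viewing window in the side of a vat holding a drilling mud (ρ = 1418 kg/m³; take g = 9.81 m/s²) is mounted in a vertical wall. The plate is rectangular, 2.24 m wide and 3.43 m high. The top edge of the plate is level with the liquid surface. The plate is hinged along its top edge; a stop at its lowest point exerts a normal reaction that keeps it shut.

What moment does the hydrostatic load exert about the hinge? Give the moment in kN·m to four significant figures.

M ≈ 419.1 kN·m

γ = ρg = 1418 × 9.81 / 1000 = 13.91058 kN/m³.
The centroid lies 3.43/2 = 1.715 m below the top edge, so the centroid depth is h_c = 1.715 m.
A = 2.24 × 3.43 = 7.6832 m².
Resultant F = γ·h_c·A = 13.91058 × 1.715 × 7.6832 = 183.295 kN.
I_c = b·h³/12 = 2.24 × 3.43³/12 = 7.53267 m⁴.
Centre of pressure: y_p = y_c + I_c/(y_c·A) = 1.715 + 7.53267/(1.715 × 7.6832) = 1.715 + 0.571666 = 2.28667 m along the plane.
The resultant acts 1.715 + 0.571666 = 2.28667 m (along the plate) below the hinge at the top edge, so the moment about the hinge is M = F × 2.28667 = 183.295 × 2.28667 = 419.135 kN·m.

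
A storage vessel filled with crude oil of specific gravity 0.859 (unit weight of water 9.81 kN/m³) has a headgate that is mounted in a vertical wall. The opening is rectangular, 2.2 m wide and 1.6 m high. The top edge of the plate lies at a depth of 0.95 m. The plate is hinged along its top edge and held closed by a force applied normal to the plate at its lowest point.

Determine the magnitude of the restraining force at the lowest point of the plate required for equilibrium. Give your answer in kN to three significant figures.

P ≈ 29.9 kN

γ = 0.859 × 9.81 = 8.42679 kN/m³.
The centroid lies 1.6/2 = 0.8 m below the top edge, so the centroid depth is h_c = 0.95 + 0.8 = 1.75 m.
A = 2.2 × 1.6 = 3.52 m².
Resultant F = γ·h_c·A = 8.42679 × 1.75 × 3.52 = 51.909 kN.
I_c = b·h³/12 = 2.2 × 1.6³/12 = 0.750933 m⁴.
Centre of pressure: y_p = y_c + I_c/(y_c·A) = 1.75 + 0.750933/(1.75 × 3.52) = 1.75 + 0.121905 = 1.8719 m along the plane.
The resultant acts 0.8 + 0.121905 = 0.921905 m (along the plate) below the hinge at the top edge, so the moment about the hinge is M = F × 0.921905 = 51.909 × 0.921905 = 47.8552 kN·m.
A normal force at the bottom, 1.6 m from the hinge, must supply this moment: P = 47.8552/1.6 = 29.9095 kN.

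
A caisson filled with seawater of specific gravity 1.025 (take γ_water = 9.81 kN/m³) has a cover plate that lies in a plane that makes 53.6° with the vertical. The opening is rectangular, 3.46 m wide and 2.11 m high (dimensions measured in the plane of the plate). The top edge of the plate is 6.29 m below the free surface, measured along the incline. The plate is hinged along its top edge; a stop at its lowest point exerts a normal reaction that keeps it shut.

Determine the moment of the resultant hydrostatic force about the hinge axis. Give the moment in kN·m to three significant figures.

γ = 1.025 × 9.81 = 10.05525 kN/m³.
The plate makes 53.6° with the vertical, i.e. θ = 90° − 53.6° = 36.4° to the horizontal. Measuring y along the incline from the free-surface line, vertical depth h = y·sinθ with sinθ = 0.593419.
The centroid lies 2.11/2 = 1.055 m below the top edge, so y_c = 6.29 + 1.055 = 7.345 m and h_c = 7.345 × 0.593419 = 4.35866 m.
A = 3.46 × 2.11 = 7.3006 m².
Resultant F = γ·h_c·A = 10.05525 × 4.35866 × 7.3006 = 319.966 kN.
I_c = b·h³/12 = 3.46 × 2.11³/12 = 2.70858 m⁴.
Centre of pressure: y_p = y_c + I_c/(y_c·A) = 7.345 + 2.70858/(7.345 × 7.3006) = 7.345 + 0.0505116 = 7.39551 m along the plane.
The resultant acts 1.055 + 0.0505116 = 1.10551 m (along the plate) below the hinge at the top edge, so the moment about the hinge is M = F × 1.10551 = 319.966 × 1.10551 = 353.726 kN·m.

M ≈ 354 kN·m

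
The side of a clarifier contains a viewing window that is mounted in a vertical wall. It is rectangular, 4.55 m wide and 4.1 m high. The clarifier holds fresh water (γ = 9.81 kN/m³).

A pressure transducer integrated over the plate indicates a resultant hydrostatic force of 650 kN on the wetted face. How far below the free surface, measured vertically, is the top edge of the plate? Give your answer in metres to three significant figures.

γ = 9.81 kN/m³.
A = 4.55 × 4.1 = 18.655 m².
From F = γ·h_c·A, the centroid depth is h_c = 650/(9.81 × 18.655) = 3.5518 m.
The centroid lies 4.1/2 = 2.05 m below the top edge, so the top edge sits at h_top = 3.5518 − 2.05 = 1.5018 m below the surface.

d_top ≈ 1.50 m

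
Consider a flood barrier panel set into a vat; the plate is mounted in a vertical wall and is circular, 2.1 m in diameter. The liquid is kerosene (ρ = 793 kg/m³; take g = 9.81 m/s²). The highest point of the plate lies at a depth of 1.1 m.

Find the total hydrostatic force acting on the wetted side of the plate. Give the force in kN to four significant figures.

F ≈ 57.93 kN

γ = ρg = 793 × 9.81 / 1000 = 7.77933 kN/m³.
The centroid is at the centre, 1.05 m below the top of the plate, so the centroid depth is h_c = 1.1 + 1.05 = 2.15 m.
A = π(1.05)² = 3.46361 m².
Resultant F = γ·h_c·A = 7.77933 × 2.15 × 3.46361 = 57.9308 kN.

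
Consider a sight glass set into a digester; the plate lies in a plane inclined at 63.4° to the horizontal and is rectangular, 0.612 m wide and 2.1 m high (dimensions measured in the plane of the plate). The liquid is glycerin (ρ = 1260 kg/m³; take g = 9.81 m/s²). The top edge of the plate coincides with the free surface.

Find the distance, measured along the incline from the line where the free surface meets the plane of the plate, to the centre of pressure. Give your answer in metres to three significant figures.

γ = ρg = 1260 × 9.81 / 1000 = 12.3606 kN/m³.
Let θ = 63.4° be the plate's angle to the horizontal; measure y along the incline from where the plane meets the free surface. Vertical depth h = y·sinθ with sinθ = 0.894154.
The centroid lies 2.1/2 = 1.05 m below the top edge, so y_c = 1.05 m and h_c = 1.05 × 0.894154 = 0.938862 m.
A = 0.612 × 2.1 = 1.2852 m².
Resultant F = γ·h_c·A = 12.3606 × 0.938862 × 1.2852 = 14.9146 kN.
I_c = b·h³/12 = 0.612 × 2.1³/12 = 0.472311 m⁴.
Centre of pressure: y_p = y_c + I_c/(y_c·A) = 1.05 + 0.472311/(1.05 × 1.2852) = 1.05 + 0.35 = 1.4 m along the plane.

y_p = 1.40 m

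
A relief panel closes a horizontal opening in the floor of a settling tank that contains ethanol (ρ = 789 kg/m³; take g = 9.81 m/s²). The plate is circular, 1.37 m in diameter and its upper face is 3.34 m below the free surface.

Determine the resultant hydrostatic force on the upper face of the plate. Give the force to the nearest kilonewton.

F ≈ 38 kN

γ = ρg = 789 × 9.81 / 1000 = 7.74009 kN/m³.
The plate is horizontal, so pressure is uniform at p = γ·h = 7.74009 × 3.34 = 25.8519 kN/m².
A = π(0.685)² = 1.47411 m².
F = p·A = 25.8519 × 1.47411 = 38.1085 kN.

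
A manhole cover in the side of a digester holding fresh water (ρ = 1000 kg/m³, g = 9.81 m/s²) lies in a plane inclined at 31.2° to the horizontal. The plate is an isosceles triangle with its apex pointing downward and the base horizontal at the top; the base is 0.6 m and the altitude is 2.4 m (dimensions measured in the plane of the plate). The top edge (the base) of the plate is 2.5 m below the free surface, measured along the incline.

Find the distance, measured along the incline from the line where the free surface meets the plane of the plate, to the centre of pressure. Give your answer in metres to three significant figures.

γ = ρg = 1000 × 9.81 = 9810 N/m³ = 9.81 kN/m³.
Let θ = 31.2° be the plate's angle to the horizontal; measure y along the incline from where the plane meets the free surface. Vertical depth h = y·sinθ with sinθ = 0.518027.
With the apex down, the centroid sits h/3 = 2.4/3 = 0.8 m below the base (the top edge), so y_c = 2.5 + 0.8 = 3.3 m and h_c = 3.3 × 0.518027 = 1.70949 m.
A = ½ × 0.6 × 2.4 = 0.72 m².
Resultant F = γ·h_c·A = 9.81 × 1.70949 × 0.72 = 12.0745 kN.
I_c = b·h³/36 = 0.6 × 2.4³/36 = 0.2304 m⁴.
Centre of pressure: y_p = y_c + I_c/(y_c·A) = 3.3 + 0.2304/(3.3 × 0.72) = 3.3 + 0.0969697 = 3.39697 m along the plane.

y_p = 3.40 m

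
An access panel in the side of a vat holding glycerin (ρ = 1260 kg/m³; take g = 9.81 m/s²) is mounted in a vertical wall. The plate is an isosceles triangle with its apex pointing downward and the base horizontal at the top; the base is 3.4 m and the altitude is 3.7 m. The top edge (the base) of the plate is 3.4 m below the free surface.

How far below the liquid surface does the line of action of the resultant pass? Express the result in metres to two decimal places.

γ = ρg = 1260 × 9.81 / 1000 = 12.3606 kN/m³.
With the apex down, the centroid sits h/3 = 3.7/3 = 1.23333 m below the base (the top edge), so the centroid depth is h_c = 3.4 + 1.23333 = 4.63333 m.
A = ½ × 3.4 × 3.7 = 6.29 m².
Resultant F = γ·h_c·A = 12.3606 × 4.63333 × 6.29 = 360.233 kN.
I_c = b·h³/36 = 3.4 × 3.7³/36 = 4.78389 m⁴.
Centre of pressure: y_p = y_c + I_c/(y_c·A) = 4.63333 + 4.78389/(4.63333 × 6.29) = 4.63333 + 0.164149 = 4.79748 m along the plane.

h_p = 4.80 m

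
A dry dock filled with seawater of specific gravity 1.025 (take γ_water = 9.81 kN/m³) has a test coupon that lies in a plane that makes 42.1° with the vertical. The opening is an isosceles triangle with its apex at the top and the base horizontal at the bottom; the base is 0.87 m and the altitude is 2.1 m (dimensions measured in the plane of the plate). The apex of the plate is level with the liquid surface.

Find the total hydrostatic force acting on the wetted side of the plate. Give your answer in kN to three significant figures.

F ≈ 9.54 kN

γ = 1.025 × 9.81 = 10.05525 kN/m³.
The plate makes 42.1° with the vertical, i.e. θ = 90° − 42.1° = 47.9° to the horizontal. Measuring y along the incline from the free-surface line, vertical depth h = y·sinθ with sinθ = 0.741976.
With the apex up, the centroid sits 2h/3 = 2 × 2.1/3 = 1.4 m below the apex, so y_c = 1.4 m and h_c = 1.4 × 0.741976 = 1.03877 m.
A = ½ × 0.87 × 2.1 = 0.9135 m².
Resultant F = γ·h_c·A = 10.05525 × 1.03877 × 0.9135 = 9.54159 kN.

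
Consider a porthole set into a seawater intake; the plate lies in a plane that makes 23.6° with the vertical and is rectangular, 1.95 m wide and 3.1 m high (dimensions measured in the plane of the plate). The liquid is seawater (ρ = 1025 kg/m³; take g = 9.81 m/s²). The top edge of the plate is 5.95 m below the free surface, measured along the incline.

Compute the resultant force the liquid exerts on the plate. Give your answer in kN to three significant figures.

γ = ρg = 1025 × 9.81 / 1000 = 10.05525 kN/m³.
The plate makes 23.6° with the vertical, i.e. θ = 90° − 23.6° = 66.4° to the horizontal. Measuring y along the incline from the free-surface line, vertical depth h = y·sinθ with sinθ = 0.916363.
The centroid lies 3.1/2 = 1.55 m below the top edge, so y_c = 5.95 + 1.55 = 7.5 m and h_c = 7.5 × 0.916363 = 6.87272 m.
A = 1.95 × 3.1 = 6.045 m².
Resultant F = γ·h_c·A = 10.05525 × 6.87272 × 6.045 = 417.751 kN.

F ≈ 418 kN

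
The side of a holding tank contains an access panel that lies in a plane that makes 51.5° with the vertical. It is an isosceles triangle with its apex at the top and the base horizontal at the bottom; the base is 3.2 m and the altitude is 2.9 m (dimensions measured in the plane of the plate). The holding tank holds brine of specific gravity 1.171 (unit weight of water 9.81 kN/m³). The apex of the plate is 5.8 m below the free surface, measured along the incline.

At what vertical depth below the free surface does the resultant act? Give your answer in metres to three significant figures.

h_p = 4.85 m

γ = 1.171 × 9.81 = 11.48751 kN/m³.
The plate makes 51.5° with the vertical, i.e. θ = 90° − 51.5° = 38.5° to the horizontal. Measuring y along the incline from the free-surface line, vertical depth h = y·sinθ with sinθ = 0.622515.
With the apex up, the centroid sits 2h/3 = 2 × 2.9/3 = 1.93333 m below the apex, so y_c = 5.8 + 1.93333 = 7.73333 m and h_c = 7.73333 × 0.622515 = 4.81411 m.
A = ½ × 3.2 × 2.9 = 4.64 m².
Resultant F = γ·h_c·A = 11.48751 × 4.81411 × 4.64 = 256.602 kN.
I_c = b·h³/36 = 3.2 × 2.9³/36 = 2.16791 m⁴.
Centre of pressure: y_p = y_c + I_c/(y_c·A) = 7.73333 + 2.16791/(7.73333 × 4.64) = 7.73333 + 0.0604167 = 7.79375 m along the plane.
Vertically, h_p = y_p·sinθ = 7.79375 × 0.622515 = 4.85173 m.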